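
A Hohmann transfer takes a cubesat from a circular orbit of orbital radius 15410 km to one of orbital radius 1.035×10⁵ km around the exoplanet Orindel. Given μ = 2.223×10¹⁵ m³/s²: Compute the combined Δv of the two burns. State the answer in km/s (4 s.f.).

Δv_total ≈ 6.111 km/s

r₁ = 15410 km = 1.541×10⁷ m.
r₂ = 1.035×10⁵ km = 1.035×10⁸ m.
Transfer ellipse a_t = (r₁ + r₂)/2 = 5.946×10⁷ m.
At r₁: circular v_c1 = √(μ/r₁) = 12010 m/s; transfer-periapsis v_p = √[μ(2/r₁ − 1/a_t)] = 15850 m/s.
Δv₁ = v_p − v_c1 = 3836 m/s.
At r₂: circular v_c2 = √(μ/r₂) = 4634 m/s; transfer-apoapsis v_a = √[μ(2/r₂ − 1/a_t)] = 2359 m/s.
Δv₂ = v_c2 − v_a = 2275 m/s.
Total Δv = Δv₁ + Δv₂ = 6111 m/s = 6.111 km/s.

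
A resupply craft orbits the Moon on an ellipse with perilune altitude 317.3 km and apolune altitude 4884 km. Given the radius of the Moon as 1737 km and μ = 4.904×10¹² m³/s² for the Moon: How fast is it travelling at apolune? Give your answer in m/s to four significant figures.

r_p = 1737 + 317.3 = 2054.3 km = 2.0543×10⁶ m.
r_a = 1737 + 4884 = 6621.0 km = 6.6210×10⁶ m.
Semi-major axis a = (r_p + r_a)/2 = 4337.6 km = 4.338×10⁶ m.
Vis-viva: v² = μ(2/r − 1/a) = 4.904×10¹² × (3.021×10⁻⁷ − 2.305×10⁻⁷) = 3.508×10⁵ m²/s².
v = 592.3 m/s.

v ≈ 592.3 m/s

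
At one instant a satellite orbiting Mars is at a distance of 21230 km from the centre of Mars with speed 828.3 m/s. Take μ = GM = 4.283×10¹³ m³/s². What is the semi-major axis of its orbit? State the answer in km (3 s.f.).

r = 2.123×10⁷ m.
Vis-viva rearranged: 1/a = 2/r − v²/μ = 9.421×10⁻⁸ − 1.602×10⁻⁸ = 7.819×10⁻⁸ m⁻¹.
a = 1.279×10⁷ m = 12790 km.

a ≈ 12800 km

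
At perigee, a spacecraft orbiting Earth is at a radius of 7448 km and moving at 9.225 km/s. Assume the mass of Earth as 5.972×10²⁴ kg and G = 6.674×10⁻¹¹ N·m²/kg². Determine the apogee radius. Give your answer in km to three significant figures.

μ = GM = 6.674×10⁻¹¹ × 5.972×10²⁴ = 3.986×10¹⁴ m³/s².
r_p = 7.448×10⁶ m.
Specific energy ε = v²/2 − μ/r = -1.096×10⁷ J/kg, so a = −μ/(2ε) = 1.818×10⁷ m.
The apsides satisfy r_p + r_a = 2a, so the apogee radius is 2a − r_p = 2.891×10⁷ m = 28906 km.

apogee radius ≈ 28900 km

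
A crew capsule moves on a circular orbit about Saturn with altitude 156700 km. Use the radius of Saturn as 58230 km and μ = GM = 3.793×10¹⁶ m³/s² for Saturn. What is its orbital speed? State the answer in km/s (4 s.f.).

r = 58230 + 156700 = 214930 km = 2.1493×10⁸ m.
For a circular orbit v = √(μ/r) = √(3.793×10¹⁶ / 2.149×10⁸) = √(1.765×10⁸) = 13280 m/s.
That is 13.28 km/s.

v ≈ 13.28 km/s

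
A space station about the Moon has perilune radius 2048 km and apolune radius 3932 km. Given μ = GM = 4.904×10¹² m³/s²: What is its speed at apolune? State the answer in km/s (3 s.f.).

v ≈ 0.924 km/s

Semi-major axis a = (r_p + r_a)/2 = 2990.0 km = 2.990×10⁶ m.
Vis-viva: v² = μ(2/r − 1/a) = 4.904×10¹² × (5.086×10⁻⁷ − 3.344×10⁻⁷) = 8.543×10⁵ m²/s².
v = 924.3 m/s = 0.9243 km/s.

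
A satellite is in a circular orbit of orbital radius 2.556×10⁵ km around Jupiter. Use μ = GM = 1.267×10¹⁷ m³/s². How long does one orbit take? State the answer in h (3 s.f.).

r = 2.556×10⁵ km = 2.556×10⁸ m.
Kepler's third law: T = 2π√(r³/μ) = 2π√((2.556×10⁸)³ / 1.267×10¹⁷).
r³/μ = 1.318×10⁸ s², so T = 2π × 1.148×10⁴ = 7.213×10⁴ s.
Converting: 7.213×10⁴ s ÷ 3600 = 20.04 h.

T ≈ 20.0 h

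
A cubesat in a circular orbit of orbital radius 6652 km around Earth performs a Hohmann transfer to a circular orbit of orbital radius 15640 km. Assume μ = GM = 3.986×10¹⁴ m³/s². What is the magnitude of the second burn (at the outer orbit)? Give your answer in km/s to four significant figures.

Δv ≈ 1.148 km/s

r₁ = 6652 km = 6.652×10⁶ m.
r₂ = 15640 km = 1.564×10⁷ m.
Transfer ellipse a_t = (r₁ + r₂)/2 = 1.115×10⁷ m.
At r₁: circular v_c1 = √(μ/r₁) = 7741 m/s; transfer-perigee v_p = √[μ(2/r₁ − 1/a_t)] = 9170 m/s.
At r₂: circular v_c2 = √(μ/r₂) = 5048 m/s; transfer-apogee v_a = √[μ(2/r₂ − 1/a_t)] = 3900 m/s.
Δv₂ = v_c2 − v_a = 1148 m/s.
= 1.148 km/s.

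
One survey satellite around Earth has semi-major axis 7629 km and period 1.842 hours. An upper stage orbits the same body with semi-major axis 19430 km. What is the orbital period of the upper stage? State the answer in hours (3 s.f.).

T₂ ≈ 7.49 hours

Kepler's third law: T² ∝ a³, so T₂ = T₁ (a₂/a₁)^(3/2).
a₂/a₁ = 2.547, (a₂/a₁)^(3/2) = 4.065.
T₂ = 1.842 × 4.065 = 7.487 hours.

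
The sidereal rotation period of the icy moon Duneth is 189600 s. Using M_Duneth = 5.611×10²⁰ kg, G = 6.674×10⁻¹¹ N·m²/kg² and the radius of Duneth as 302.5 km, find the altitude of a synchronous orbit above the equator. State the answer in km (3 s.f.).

μ = GM = 6.674×10⁻¹¹ × 5.611×10²⁰ = 3.745×10¹⁰ m³/s².
A synchronous orbit has period T, so by Kepler's third law a = (μT²/4π²)^(1/3).
μT²/4π² = 3.745×10¹⁰ × (1.896×10⁵)² / 39.48 = 3.410×10¹⁹ m³.
a = 3.243×10⁶ m = 3242.8 km.
Altitude h = a − R = 3242.8 − 302.5 = 2940.3 km.

h_sync ≈ 2940 km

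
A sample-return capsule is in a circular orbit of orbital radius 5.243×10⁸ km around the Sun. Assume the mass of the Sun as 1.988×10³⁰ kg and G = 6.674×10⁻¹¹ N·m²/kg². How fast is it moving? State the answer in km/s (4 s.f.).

v ≈ 15.91 km/s

μ = GM = 6.674×10⁻¹¹ × 1.988×10³⁰ = 1.327×10²⁰ m³/s².
r = 5.243×10⁸ km = 5.243×10¹¹ m.
For a circular orbit v = √(μ/r) = √(1.327×10²⁰ / 5.243×10¹¹) = √(2.531×10⁸) = 15910 m/s.
That is 15.91 km/s.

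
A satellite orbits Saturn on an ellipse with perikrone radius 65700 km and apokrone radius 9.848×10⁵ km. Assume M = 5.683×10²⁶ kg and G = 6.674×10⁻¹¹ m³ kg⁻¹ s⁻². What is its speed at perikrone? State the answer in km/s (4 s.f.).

μ = GM = 6.674×10⁻¹¹ × 5.683×10²⁶ = 3.793×10¹⁶ m³/s².
Semi-major axis a = (r_p + r_a)/2 = 5.2525×10⁵ km = 5.252×10⁸ m.
Vis-viva: v² = μ(2/r − 1/a) = 3.793×10¹⁶ × (3.044×10⁻⁸ − 1.904×10⁻⁹) = 1.082×10⁹ m²/s².
v = 32900 m/s = 32.90 km/s.

v ≈ 32.90 km/s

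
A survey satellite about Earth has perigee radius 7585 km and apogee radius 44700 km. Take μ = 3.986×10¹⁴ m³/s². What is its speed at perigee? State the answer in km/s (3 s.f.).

Semi-major axis a = (r_p + r_a)/2 = 26142 km = 2.614×10⁷ m.
Vis-viva: v² = μ(2/r − 1/a) = 3.986×10¹⁴ × (2.637×10⁻⁷ − 3.825×10⁻⁸) = 8.985×10⁷ m²/s².
v = 9479 m/s = 9.479 km/s.

v ≈ 9.48 km/s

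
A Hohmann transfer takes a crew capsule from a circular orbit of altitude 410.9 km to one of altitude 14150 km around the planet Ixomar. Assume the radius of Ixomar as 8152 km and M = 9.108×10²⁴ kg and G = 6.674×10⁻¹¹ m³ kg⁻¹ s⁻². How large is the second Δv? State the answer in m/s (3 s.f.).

μ = GM = 6.674×10⁻¹¹ × 9.108×10²⁴ = 6.079×10¹⁴ m³/s².
r₁ = 8152 + 410.9 = 8562.9 km = 8.5629×10⁶ m.
r₂ = 8152 + 14150 = 22302 km = 2.2302×10⁷ m.
Transfer ellipse a_t = (r₁ + r₂)/2 = 1.543×10⁷ m.
At r₁: circular v_c1 = √(μ/r₁) = 8425 m/s; transfer-periapsis v_p = √[μ(2/r₁ − 1/a_t)] = 10130 m/s.
At r₂: circular v_c2 = √(μ/r₂) = 5221 m/s; transfer-apoapsis v_a = √[μ(2/r₂ − 1/a_t)] = 3889 m/s.
Δv₂ = v_c2 − v_a = 1332 m/s.

Δv ≈ 1330 m/s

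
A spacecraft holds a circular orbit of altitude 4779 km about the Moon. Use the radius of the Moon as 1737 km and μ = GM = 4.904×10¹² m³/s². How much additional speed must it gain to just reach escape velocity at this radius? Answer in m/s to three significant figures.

r = 1737 + 4779 = 6516.0 km = 6.5160×10⁶ m.
Circular speed v_c = √(μ/r) = 867.5 m/s.
Escape speed v_esc = √(2μ/r) = √2 × v_c = 1227 m/s.
Δv = v_esc − v_c = 359.3 m/s.

Δv ≈ 359 m/s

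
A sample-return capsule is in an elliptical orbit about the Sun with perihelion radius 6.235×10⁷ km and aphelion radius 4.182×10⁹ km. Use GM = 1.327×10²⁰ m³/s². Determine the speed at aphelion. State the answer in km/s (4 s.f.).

Semi-major axis a = (r_p + r_a)/2 = 2.1222×10⁹ km = 2.122×10¹² m.
Vis-viva: v² = μ(2/r − 1/a) = 1.327×10²⁰ × (4.782×10⁻¹³ − 4.712×10⁻¹³) = 9.323×10⁵ m²/s².
v = 965.5 m/s = 0.9655 km/s.

v ≈ 0.9655 km/s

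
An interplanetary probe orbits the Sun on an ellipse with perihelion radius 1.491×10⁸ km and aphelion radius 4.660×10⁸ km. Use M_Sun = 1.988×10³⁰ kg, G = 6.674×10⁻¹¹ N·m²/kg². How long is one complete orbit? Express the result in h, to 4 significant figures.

T ≈ 25840 h

μ = GM = 6.674×10⁻¹¹ × 1.988×10³⁰ = 1.327×10²⁰ m³/s².
Semi-major axis a = (r_p + r_a)/2 = (1.4910×10⁸ + 4.6600×10⁸)/2 = 3.0755×10⁸ km = 3.076×10¹¹ m.
By Kepler's third law T = 2π√(a³/μ) = 2π × 1.481×10⁷ = 9.304×10⁷ s.
= 25840 h.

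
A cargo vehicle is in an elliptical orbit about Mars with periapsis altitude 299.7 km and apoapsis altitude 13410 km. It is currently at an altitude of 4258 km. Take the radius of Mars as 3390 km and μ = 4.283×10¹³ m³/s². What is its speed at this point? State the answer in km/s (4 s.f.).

r_p = 3390 + 299.7 = 3689.7 km = 3.6897×10⁶ m.
r_a = 3390 + 13410 = 16800 km = 1.6800×10⁷ m.
r = 3390 + 4258 = 7648.0 km = 7.648×10⁶ m.
Semi-major axis a = (r_p + r_a)/2 = 10245 km = 1.024×10⁷ m.
Vis-viva: v² = μ(2/r − 1/a) = 4.283×10¹³ × (2.615×10⁻⁷ − 9.761×10⁻⁸) = 7.020×10⁶ m²/s².
v = 2649 m/s = 2.649 km/s.

v ≈ 2.649 km/s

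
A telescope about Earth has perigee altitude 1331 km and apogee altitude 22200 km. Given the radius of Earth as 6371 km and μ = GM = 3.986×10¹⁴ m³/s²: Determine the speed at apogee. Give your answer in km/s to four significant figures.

v ≈ 2.434 km/s

r_p = 6371 + 1331 = 7702.0 km = 7.7020×10⁶ m.
r_a = 6371 + 22200 = 28571 km = 2.8571×10⁷ m.
Semi-major axis a = (r_p + r_a)/2 = 18136 km = 1.814×10⁷ m.
Vis-viva: v² = μ(2/r − 1/a) = 3.986×10¹⁴ × (7.000×10⁻⁸ − 5.514×10⁻⁸) = 5.925×10⁶ m²/s².
v = 2434 m/s = 2.434 km/s.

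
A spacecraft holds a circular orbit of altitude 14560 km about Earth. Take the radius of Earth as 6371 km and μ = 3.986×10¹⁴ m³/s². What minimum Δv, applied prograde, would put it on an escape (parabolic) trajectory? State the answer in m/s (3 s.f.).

Δv ≈ 1810 m/s

r = 6371 + 14560 = 20931 km = 2.0931×10⁷ m.
Circular speed v_c = √(μ/r) = 4364 m/s.
Escape speed v_esc = √(2μ/r) = √2 × v_c = 6171 m/s.
Δv = v_esc − v_c = 1808 m/s.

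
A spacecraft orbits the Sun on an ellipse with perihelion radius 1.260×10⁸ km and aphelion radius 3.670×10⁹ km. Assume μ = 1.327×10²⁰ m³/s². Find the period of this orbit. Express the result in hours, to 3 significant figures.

Semi-major axis a = (r_p + r_a)/2 = (1.2600×10⁸ + 3.6700×10⁹)/2 = 1.8980×10⁹ km = 1.898×10¹² m.
By Kepler's third law T = 2π√(a³/μ) = 2π × 2.270×10⁸ = 1.426×10⁹ s.
= 3.962×10⁵ hours.

T ≈ 396000 hours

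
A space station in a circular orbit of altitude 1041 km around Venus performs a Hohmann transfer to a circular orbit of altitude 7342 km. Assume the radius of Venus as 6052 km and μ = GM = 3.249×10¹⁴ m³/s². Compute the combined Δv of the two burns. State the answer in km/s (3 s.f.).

Δv_total ≈ 1.80 km/s

r₁ = 6052 + 1041 = 7093.0 km = 7.0930×10⁶ m.
r₂ = 6052 + 7342 = 13394 km = 1.3394×10⁷ m.
Transfer ellipse a_t = (r₁ + r₂)/2 = 1.024×10⁷ m.
At r₁: circular v_c1 = √(μ/r₁) = 6768 m/s; transfer-periapsis v_p = √[μ(2/r₁ − 1/a_t)] = 7739 m/s.
Δv₁ = v_p − v_c1 = 971.1 m/s.
At r₂: circular v_c2 = √(μ/r₂) = 4925 m/s; transfer-apoapsis v_a = √[μ(2/r₂ − 1/a_t)] = 4098 m/s.
Δv₂ = v_c2 − v_a = 826.8 m/s.
Total Δv = Δv₁ + Δv₂ = 1798 m/s = 1.798 km/s.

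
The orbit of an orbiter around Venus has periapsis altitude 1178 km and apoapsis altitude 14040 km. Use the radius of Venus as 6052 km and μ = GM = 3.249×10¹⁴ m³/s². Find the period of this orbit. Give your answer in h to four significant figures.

T ≈ 4.889 h

r_p = 6052 + 1178 = 7230.0 km = 7.2300×10⁶ m.
r_a = 6052 + 14040 = 20092 km = 2.0092×10⁷ m.
Semi-major axis a = (r_p + r_a)/2 = (7230.0 + 20092)/2 = 13661 km = 1.366×10⁷ m.
By Kepler's third law T = 2π√(a³/μ) = 2π × 2.801×10³ = 1.760×10⁴ s.
= 4.889 h.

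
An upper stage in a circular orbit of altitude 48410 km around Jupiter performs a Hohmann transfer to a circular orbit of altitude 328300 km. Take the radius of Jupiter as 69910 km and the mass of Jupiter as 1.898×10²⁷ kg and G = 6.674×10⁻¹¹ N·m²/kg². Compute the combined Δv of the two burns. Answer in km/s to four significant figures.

Δv_total ≈ 13.67 km/s

μ = GM = 6.674×10⁻¹¹ × 1.898×10²⁷ = 1.267×10¹⁷ m³/s².
r₁ = 69910 + 48410 = 118320 km = 1.1832×10⁸ m.
r₂ = 69910 + 328300 = 398210 km = 3.9821×10⁸ m.
Transfer ellipse a_t = (r₁ + r₂)/2 = 2.583×10⁸ m.
At r₁: circular v_c1 = √(μ/r₁) = 32720 m/s; transfer-perijove v_p = √[μ(2/r₁ − 1/a_t)] = 40630 m/s.
Δv₁ = v_p − v_c1 = 7909 m/s.
At r₂: circular v_c2 = √(μ/r₂) = 17840 m/s; transfer-apojove v_a = √[μ(2/r₂ − 1/a_t)] = 12070 m/s.
Δv₂ = v_c2 − v_a = 5763 m/s.
Total Δv = Δv₁ + Δv₂ = 13670 m/s = 13.67 km/s.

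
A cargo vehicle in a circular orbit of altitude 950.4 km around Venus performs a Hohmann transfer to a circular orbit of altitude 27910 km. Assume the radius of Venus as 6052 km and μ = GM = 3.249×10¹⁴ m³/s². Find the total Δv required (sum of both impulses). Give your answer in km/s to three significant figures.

r₁ = 6052 + 950.4 = 7002.4 km = 7.0024×10⁶ m.
r₂ = 6052 + 27910 = 33962 km = 3.3962×10⁷ m.
Transfer ellipse a_t = (r₁ + r₂)/2 = 2.048×10⁷ m.
At r₁: circular v_c1 = √(μ/r₁) = 6812 m/s; transfer-periapsis v_p = √[μ(2/r₁ − 1/a_t)] = 8771 m/s.
Δv₁ = v_p − v_c1 = 1960 m/s.
At r₂: circular v_c2 = √(μ/r₂) = 3093 m/s; transfer-apoapsis v_a = √[μ(2/r₂ − 1/a_t)] = 1808 m/s.
Δv₂ = v_c2 − v_a = 1285 m/s.
Total Δv = Δv₁ + Δv₂ = 3244 m/s = 3.244 km/s.

Δv_total ≈ 3.24 km/s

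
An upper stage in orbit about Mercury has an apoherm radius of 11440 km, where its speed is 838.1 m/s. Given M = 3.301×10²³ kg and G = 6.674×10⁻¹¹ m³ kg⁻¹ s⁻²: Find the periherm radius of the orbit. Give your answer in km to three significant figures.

μ = GM = 6.674×10⁻¹¹ × 3.301×10²³ = 2.203×10¹³ m³/s².
r_a = 1.144×10⁷ m.
Specific energy ε = v²/2 − μ/r = -1.575×10⁶ J/kg, so a = −μ/(2ε) = 6.996×10⁶ m.
The apsides satisfy r_p + r_a = 2a, so the periherm radius is 2a − r_a = 2.552×10⁶ m = 2551.7 km.

periherm radius ≈ 2550 km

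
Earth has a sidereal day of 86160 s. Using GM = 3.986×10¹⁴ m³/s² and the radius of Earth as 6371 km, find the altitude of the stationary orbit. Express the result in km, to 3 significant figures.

h_sync ≈ 35800 km

A synchronous orbit has period T, so by Kepler's third law a = (μT²/4π²)^(1/3).
μT²/4π² = 3.986×10¹⁴ × (8.616×10⁴)² / 39.48 = 7.495×10²² m³.
a = 4.216×10⁷ m = 42163 km.
Altitude h = a − R = 42163 − 6371 = 35792 km.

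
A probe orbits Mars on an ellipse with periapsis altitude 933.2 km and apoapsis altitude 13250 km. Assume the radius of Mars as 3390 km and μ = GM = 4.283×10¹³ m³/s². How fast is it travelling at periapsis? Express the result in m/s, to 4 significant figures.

r_p = 3390 + 933.2 = 4323.2 km = 4.3232×10⁶ m.
r_a = 3390 + 13250 = 16640 km = 1.6640×10⁷ m.
Semi-major axis a = (r_p + r_a)/2 = 10482 km = 1.048×10⁷ m.
Vis-viva: v² = μ(2/r − 1/a) = 4.283×10¹³ × (4.626×10⁻⁷ − 9.541×10⁻⁸) = 1.573×10⁷ m²/s².
v = 3966 m/s.

v ≈ 3966 m/s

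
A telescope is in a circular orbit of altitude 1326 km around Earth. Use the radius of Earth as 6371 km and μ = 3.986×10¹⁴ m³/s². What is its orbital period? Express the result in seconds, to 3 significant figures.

T ≈ 6720 seconds

r = 6371 + 1326 = 7697.0 km = 7.6970×10⁶ m.
Kepler's third law: T = 2π√(r³/μ) = 2π√((7.697×10⁶)³ / 3.986×10¹⁴).
r³/μ = 1.144×10⁶ s², so T = 2π × 1.070×10³ = 6.720×10³ s.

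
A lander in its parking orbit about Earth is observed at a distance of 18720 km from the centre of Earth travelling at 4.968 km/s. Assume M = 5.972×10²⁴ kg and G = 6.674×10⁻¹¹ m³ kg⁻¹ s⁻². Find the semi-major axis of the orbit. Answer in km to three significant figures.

a ≈ 22300 km

μ = GM = 6.674×10⁻¹¹ × 5.972×10²⁴ = 3.986×10¹⁴ m³/s².
r = 1.872×10⁷ m.
Vis-viva rearranged: 1/a = 2/r − v²/μ = 1.068×10⁻⁷ − 6.192×10⁻⁸ = 4.491×10⁻⁸ m⁻¹.
a = 2.226×10⁷ m = 22265 km.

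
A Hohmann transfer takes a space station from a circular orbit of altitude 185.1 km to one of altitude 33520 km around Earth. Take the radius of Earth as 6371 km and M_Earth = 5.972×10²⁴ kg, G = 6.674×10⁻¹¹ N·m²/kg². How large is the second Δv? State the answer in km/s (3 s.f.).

μ = GM = 6.674×10⁻¹¹ × 5.972×10²⁴ = 3.986×10¹⁴ m³/s².
r₁ = 6371 + 185.1 = 6556.1 km = 6.5561×10⁶ m.
r₂ = 6371 + 33520 = 39891 km = 3.9891×10⁷ m.
Transfer ellipse a_t = (r₁ + r₂)/2 = 2.322×10⁷ m.
At r₁: circular v_c1 = √(μ/r₁) = 7797 m/s; transfer-perigee v_p = √[μ(2/r₁ − 1/a_t)] = 10220 m/s.
At r₂: circular v_c2 = √(μ/r₂) = 3161 m/s; transfer-apogee v_a = √[μ(2/r₂ − 1/a_t)] = 1679 m/s.
Δv₂ = v_c2 − v_a = 1481 m/s.
= 1.481 km/s.

Δv ≈ 1.48 km/s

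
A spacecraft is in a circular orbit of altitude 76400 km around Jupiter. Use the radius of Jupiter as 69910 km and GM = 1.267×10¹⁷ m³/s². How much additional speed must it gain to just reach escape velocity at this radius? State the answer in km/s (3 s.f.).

r = 69910 + 76400 = 146310 km = 1.4631×10⁸ m.
Circular speed v_c = √(μ/r) = 29430 m/s.
Escape speed v_esc = √(2μ/r) = √2 × v_c = 41620 m/s.
Δv = v_esc − v_c = 12190 m/s = 12.19 km/s.

Δv ≈ 12.2 km/s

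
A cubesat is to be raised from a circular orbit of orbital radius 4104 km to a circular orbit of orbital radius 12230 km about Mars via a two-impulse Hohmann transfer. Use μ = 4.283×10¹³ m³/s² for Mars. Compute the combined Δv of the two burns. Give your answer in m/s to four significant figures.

r₁ = 4104 km = 4.104×10⁶ m.
r₂ = 12230 km = 1.223×10⁷ m.
Transfer ellipse a_t = (r₁ + r₂)/2 = 8.167×10⁶ m.
At r₁: circular v_c1 = √(μ/r₁) = 3231 m/s; transfer-periapsis v_p = √[μ(2/r₁ − 1/a_t)] = 3953 m/s.
Δv₁ = v_p − v_c1 = 722.7 m/s.
At r₂: circular v_c2 = √(μ/r₂) = 1871 m/s; transfer-apoapsis v_a = √[μ(2/r₂ − 1/a_t)] = 1327 m/s.
Δv₂ = v_c2 − v_a = 544.8 m/s.
Total Δv = Δv₁ + Δv₂ = 1268 m/s.

Δv_total ≈ 1268 m/s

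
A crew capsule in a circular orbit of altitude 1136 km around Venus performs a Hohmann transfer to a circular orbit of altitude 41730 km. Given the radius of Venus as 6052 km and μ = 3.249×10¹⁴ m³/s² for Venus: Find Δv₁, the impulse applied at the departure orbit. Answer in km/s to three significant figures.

r₁ = 6052 + 1136 = 7188.0 km = 7.1880×10⁶ m.
r₂ = 6052 + 41730 = 47782 km = 4.7782×10⁷ m.
Transfer ellipse a_t = (r₁ + r₂)/2 = 2.748×10⁷ m.
At r₁: circular v_c1 = √(μ/r₁) = 6723 m/s; transfer-periapsis v_p = √[μ(2/r₁ − 1/a_t)] = 8865 m/s.
Δv₁ = v_p − v_c1 = 2141 m/s.
= 2.141 km/s.

Δv ≈ 2.14 km/s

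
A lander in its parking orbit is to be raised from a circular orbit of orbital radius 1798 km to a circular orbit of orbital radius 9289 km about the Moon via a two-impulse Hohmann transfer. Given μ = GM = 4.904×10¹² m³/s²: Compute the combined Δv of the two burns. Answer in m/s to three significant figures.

Δv_total ≈ 799 m/s

r₁ = 1798 km = 1.798×10⁶ m.
r₂ = 9289 km = 9.289×10⁶ m.
Transfer ellipse a_t = (r₁ + r₂)/2 = 5.544×10⁶ m.
At r₁: circular v_c1 = √(μ/r₁) = 1652 m/s; transfer-perilune v_p = √[μ(2/r₁ − 1/a_t)] = 2138 m/s.
Δv₁ = v_p − v_c1 = 486.3 m/s.
At r₂: circular v_c2 = √(μ/r₂) = 726.6 m/s; transfer-apolune v_a = √[μ(2/r₂ − 1/a_t)] = 413.8 m/s.
Δv₂ = v_c2 − v_a = 312.8 m/s.
Total Δv = Δv₁ + Δv₂ = 799.1 m/s.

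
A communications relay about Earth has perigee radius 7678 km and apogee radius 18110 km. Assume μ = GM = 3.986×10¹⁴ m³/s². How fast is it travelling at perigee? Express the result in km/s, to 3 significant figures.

Semi-major axis a = (r_p + r_a)/2 = 12894 km = 1.289×10⁷ m.
Vis-viva: v² = μ(2/r − 1/a) = 3.986×10¹⁴ × (2.605×10⁻⁷ − 7.756×10⁻⁸) = 7.292×10⁷ m²/s².
v = 8539 m/s = 8.539 km/s.

v ≈ 8.54 km/s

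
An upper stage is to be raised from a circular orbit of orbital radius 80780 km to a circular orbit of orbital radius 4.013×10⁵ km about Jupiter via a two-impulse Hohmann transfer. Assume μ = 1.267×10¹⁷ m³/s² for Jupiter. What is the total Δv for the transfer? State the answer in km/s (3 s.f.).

r₁ = 80780 km = 8.078×10⁷ m.
r₂ = 4.013×10⁵ km = 4.013×10⁸ m.
Transfer ellipse a_t = (r₁ + r₂)/2 = 2.410×10⁸ m.
At r₁: circular v_c1 = √(μ/r₁) = 39600 m/s; transfer-perijove v_p = √[μ(2/r₁ − 1/a_t)] = 51100 m/s.
Δv₁ = v_p − v_c1 = 11500 m/s.
At r₂: circular v_c2 = √(μ/r₂) = 17770 m/s; transfer-apojove v_a = √[μ(2/r₂ − 1/a_t)] = 10290 m/s.
Δv₂ = v_c2 − v_a = 7482 m/s.
Total Δv = Δv₁ + Δv₂ = 18980 m/s = 18.98 km/s.

Δv_total ≈ 19.0 km/s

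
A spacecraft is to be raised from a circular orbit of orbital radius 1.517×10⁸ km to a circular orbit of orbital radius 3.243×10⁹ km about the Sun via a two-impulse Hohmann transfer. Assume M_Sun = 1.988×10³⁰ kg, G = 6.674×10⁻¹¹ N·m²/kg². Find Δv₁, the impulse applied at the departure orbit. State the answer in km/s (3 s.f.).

Δv ≈ 11.3 km/s

μ = GM = 6.674×10⁻¹¹ × 1.988×10³⁰ = 1.327×10²⁰ m³/s².
r₁ = 1.517×10⁸ km = 1.517×10¹¹ m.
r₂ = 3.243×10⁹ km = 3.243×10¹² m.
Transfer ellipse a_t = (r₁ + r₂)/2 = 1.697×10¹² m.
At r₁: circular v_c1 = √(μ/r₁) = 29570 m/s; transfer-perihelion v_p = √[μ(2/r₁ − 1/a_t)] = 40880 m/s.
Δv₁ = v_p − v_c1 = 11300 m/s.
= 11.30 km/s.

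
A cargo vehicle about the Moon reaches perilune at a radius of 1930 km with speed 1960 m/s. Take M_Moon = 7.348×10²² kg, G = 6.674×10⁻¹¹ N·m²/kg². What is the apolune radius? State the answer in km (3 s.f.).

apolune radius ≈ 5980 km

μ = GM = 6.674×10⁻¹¹ × 7.348×10²² = 4.904×10¹² m³/s².
r_p = 1.930×10⁶ m.
Specific energy ε = v²/2 − μ/r = -6.202×10⁵ J/kg, so a = −μ/(2ε) = 3.954×10⁶ m.
The apsides satisfy r_p + r_a = 2a, so the apolune radius is 2a − r_p = 5.978×10⁶ m = 5977.7 km.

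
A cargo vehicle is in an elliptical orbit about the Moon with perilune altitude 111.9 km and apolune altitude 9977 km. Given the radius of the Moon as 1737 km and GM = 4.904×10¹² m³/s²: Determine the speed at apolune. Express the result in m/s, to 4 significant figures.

v ≈ 337.8 m/s

r_p = 1737 + 111.9 = 1848.9 km = 1.8489×10⁶ m.
r_a = 1737 + 9977 = 11714 km = 1.1714×10⁷ m.
Semi-major axis a = (r_p + r_a)/2 = 6781.4 km = 6.781×10⁶ m.
Vis-viva: v² = μ(2/r − 1/a) = 4.904×10¹² × (1.707×10⁻⁷ − 1.475×10⁻⁷) = 1.141×10⁵ m²/s².
v = 337.8 m/s.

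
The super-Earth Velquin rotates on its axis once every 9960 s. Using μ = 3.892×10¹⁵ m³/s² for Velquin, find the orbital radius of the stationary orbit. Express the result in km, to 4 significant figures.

A synchronous orbit has period T, so by Kepler's third law a = (μT²/4π²)^(1/3).
μT²/4π² = 3.892×10¹⁵ × (9.960×10³)² / 39.48 = 9.780×10²¹ m³.
a = 2.139×10⁷ m = 21385 km.

r_sync ≈ 21390 km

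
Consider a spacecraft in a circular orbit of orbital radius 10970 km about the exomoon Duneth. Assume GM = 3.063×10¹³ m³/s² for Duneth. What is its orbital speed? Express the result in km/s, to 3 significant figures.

v ≈ 1.67 km/s

r = 10970 km = 1.097×10⁷ m.
For a circular orbit v = √(μ/r) = √(3.063×10¹³ / 1.097×10⁷) = √(2.792×10⁶) = 1671 m/s.
That is 1.671 km/s.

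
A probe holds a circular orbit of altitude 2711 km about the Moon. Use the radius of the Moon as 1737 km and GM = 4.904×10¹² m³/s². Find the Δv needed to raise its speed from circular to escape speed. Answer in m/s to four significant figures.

Δv ≈ 434.9 m/s

r = 1737 + 2711 = 4448.0 km = 4.4480×10⁶ m.
Circular speed v_c = √(μ/r) = 1050 m/s.
Escape speed v_esc = √(2μ/r) = √2 × v_c = 1485 m/s.
Δv = v_esc − v_c = 434.9 m/s.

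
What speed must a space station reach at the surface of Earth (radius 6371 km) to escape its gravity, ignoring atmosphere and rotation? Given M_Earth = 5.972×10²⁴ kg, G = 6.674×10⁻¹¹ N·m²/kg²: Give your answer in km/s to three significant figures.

μ = GM = 6.674×10⁻¹¹ × 5.972×10²⁴ = 3.986×10¹⁴ m³/s².
r = R = 6.371×10⁶ m.
Escape speed v_esc = √(2μ/r) = √(2 × 3.986×10¹⁴ / 6.371×10⁶) = √(1.251×10⁸) = 11190 m/s.
= 11.19 km/s.

v_esc ≈ 11.2 km/s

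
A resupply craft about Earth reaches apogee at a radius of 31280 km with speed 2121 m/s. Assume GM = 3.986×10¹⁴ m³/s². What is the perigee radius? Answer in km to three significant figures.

r_a = 3.128×10⁷ m.
Specific energy ε = v²/2 − μ/r = -1.049×10⁷ J/kg, so a = −μ/(2ε) = 1.899×10⁷ m.
The apsides satisfy r_p + r_a = 2a, so the perigee radius is 2a − r_a = 6.705×10⁶ m = 6704.9 km.

perigee radius ≈ 6700 km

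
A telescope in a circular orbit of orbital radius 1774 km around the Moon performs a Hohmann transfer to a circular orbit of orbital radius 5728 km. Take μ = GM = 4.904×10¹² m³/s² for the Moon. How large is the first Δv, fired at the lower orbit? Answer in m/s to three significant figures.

r₁ = 1774 km = 1.774×10⁶ m.
r₂ = 5728 km = 5.728×10⁶ m.
Transfer ellipse a_t = (r₁ + r₂)/2 = 3.751×10⁶ m.
At r₁: circular v_c1 = √(μ/r₁) = 1663 m/s; transfer-perilune v_p = √[μ(2/r₁ − 1/a_t)] = 2055 m/s.
Δv₁ = v_p − v_c1 = 392.0 m/s.

Δv ≈ 392 m/s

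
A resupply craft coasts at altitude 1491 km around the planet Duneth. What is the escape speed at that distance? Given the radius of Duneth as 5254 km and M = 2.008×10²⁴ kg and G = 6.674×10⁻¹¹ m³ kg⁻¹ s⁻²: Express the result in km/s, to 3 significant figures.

v_esc ≈ 6.30 km/s

μ = GM = 6.674×10⁻¹¹ × 2.008×10²⁴ = 1.340×10¹⁴ m³/s².
r = 5254 + 1491 = 6745.0 km = 6.7450×10⁶ m.
Escape speed v_esc = √(2μ/r) = √(2 × 1.340×10¹⁴ / 6.745×10⁶) = √(3.974×10⁷) = 6304 m/s.
= 6.304 km/s.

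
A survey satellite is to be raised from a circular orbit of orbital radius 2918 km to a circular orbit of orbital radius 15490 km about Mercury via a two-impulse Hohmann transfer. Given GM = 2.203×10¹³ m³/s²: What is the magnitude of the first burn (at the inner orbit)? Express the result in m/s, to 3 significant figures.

r₁ = 2918 km = 2.918×10⁶ m.
r₂ = 15490 km = 1.549×10⁷ m.
Transfer ellipse a_t = (r₁ + r₂)/2 = 9.204×10⁶ m.
At r₁: circular v_c1 = √(μ/r₁) = 2748 m/s; transfer-periherm v_p = √[μ(2/r₁ − 1/a_t)] = 3565 m/s.
Δv₁ = v_p − v_c1 = 816.9 m/s.

Δv ≈ 817 m/s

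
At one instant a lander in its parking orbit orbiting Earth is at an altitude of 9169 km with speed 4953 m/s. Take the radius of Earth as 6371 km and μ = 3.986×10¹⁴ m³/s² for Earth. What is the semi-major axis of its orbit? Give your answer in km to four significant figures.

r = 6371 + 9169 = 15540 km = 1.554×10⁷ m.
Vis-viva rearranged: 1/a = 2/r − v²/μ = 1.287×10⁻⁷ − 6.155×10⁻⁸ = 6.715×10⁻⁸ m⁻¹.
a = 1.489×10⁷ m = 14891 km.

a ≈ 14890 km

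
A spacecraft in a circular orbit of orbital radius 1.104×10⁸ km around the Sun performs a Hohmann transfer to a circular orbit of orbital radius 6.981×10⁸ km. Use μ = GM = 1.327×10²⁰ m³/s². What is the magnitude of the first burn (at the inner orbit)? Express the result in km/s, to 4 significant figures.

Δv ≈ 10.89 km/s

r₁ = 1.104×10⁸ km = 1.104×10¹¹ m.
r₂ = 6.981×10⁸ km = 6.981×10¹¹ m.
Transfer ellipse a_t = (r₁ + r₂)/2 = 4.042×10¹¹ m.
At r₁: circular v_c1 = √(μ/r₁) = 34670 m/s; transfer-perihelion v_p = √[μ(2/r₁ − 1/a_t)] = 45560 m/s.
Δv₁ = v_p − v_c1 = 10890 m/s.
= 10.89 km/s.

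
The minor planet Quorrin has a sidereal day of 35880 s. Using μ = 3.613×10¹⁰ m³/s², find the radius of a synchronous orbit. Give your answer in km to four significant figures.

A synchronous orbit has period T, so by Kepler's third law a = (μT²/4π²)^(1/3).
μT²/4π² = 3.613×10¹⁰ × (3.588×10⁴)² / 39.48 = 1.178×10¹⁸ m³.
a = 1.056×10⁶ m = 1056.2 km.

r_sync ≈ 1056 km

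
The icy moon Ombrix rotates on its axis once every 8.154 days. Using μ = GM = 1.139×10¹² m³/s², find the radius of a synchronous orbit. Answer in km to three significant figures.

T = 8.154 days = 7.045×10⁵ s.
A synchronous orbit has period T, so by Kepler's third law a = (μT²/4π²)^(1/3).
μT²/4π² = 1.139×10¹² × (7.045×10⁵)² / 39.48 = 1.432×10²² m³.
a = 2.428×10⁷ m = 24283 km.

r_sync ≈ 24300 km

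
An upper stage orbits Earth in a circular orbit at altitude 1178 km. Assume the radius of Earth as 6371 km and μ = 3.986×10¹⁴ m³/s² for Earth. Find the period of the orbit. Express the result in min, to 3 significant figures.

r = 6371 + 1178 = 7549.0 km = 7.5490×10⁶ m.
Kepler's third law: T = 2π√(r³/μ) = 2π√((7.549×10⁶)³ / 3.986×10¹⁴).
r³/μ = 1.079×10⁶ s², so T = 2π × 1.039×10³ = 6.527×10³ s.
Converting: 6.527×10³ s ÷ 60.00 = 108.8 min.

T ≈ 109 min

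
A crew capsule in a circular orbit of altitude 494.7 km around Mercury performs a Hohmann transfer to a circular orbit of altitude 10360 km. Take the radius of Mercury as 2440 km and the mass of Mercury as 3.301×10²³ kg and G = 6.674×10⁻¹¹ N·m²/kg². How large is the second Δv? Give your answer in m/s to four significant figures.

Δv ≈ 510.7 m/s

μ = GM = 6.674×10⁻¹¹ × 3.301×10²³ = 2.203×10¹³ m³/s².
r₁ = 2440 + 494.7 = 2934.7 km = 2.9347×10⁶ m.
r₂ = 2440 + 10360 = 12800 km = 1.2800×10⁷ m.
Transfer ellipse a_t = (r₁ + r₂)/2 = 7.867×10⁶ m.
At r₁: circular v_c1 = √(μ/r₁) = 2740 m/s; transfer-periherm v_p = √[μ(2/r₁ − 1/a_t)] = 3495 m/s.
At r₂: circular v_c2 = √(μ/r₂) = 1312 m/s; transfer-apoherm v_a = √[μ(2/r₂ − 1/a_t)] = 801.3 m/s.
Δv₂ = v_c2 − v_a = 510.7 m/s.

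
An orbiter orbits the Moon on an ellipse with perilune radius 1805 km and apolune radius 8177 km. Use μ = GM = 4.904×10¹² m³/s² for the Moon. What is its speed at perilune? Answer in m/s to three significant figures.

v ≈ 2110 m/s

Semi-major axis a = (r_p + r_a)/2 = 4991.0 km = 4.991×10⁶ m.
Vis-viva: v² = μ(2/r − 1/a) = 4.904×10¹² × (1.108×10⁻⁶ − 2.004×10⁻⁷) = 4.451×10⁶ m²/s².
v = 2110 m/s.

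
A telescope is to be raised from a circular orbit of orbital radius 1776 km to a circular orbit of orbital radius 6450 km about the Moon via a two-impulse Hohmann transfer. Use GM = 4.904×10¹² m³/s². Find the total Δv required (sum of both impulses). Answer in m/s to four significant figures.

Δv_total ≈ 718.2 m/s

r₁ = 1776 km = 1.776×10⁶ m.
r₂ = 6450 km = 6.450×10⁶ m.
Transfer ellipse a_t = (r₁ + r₂)/2 = 4.113×10⁶ m.
At r₁: circular v_c1 = √(μ/r₁) = 1662 m/s; transfer-perilune v_p = √[μ(2/r₁ − 1/a_t)] = 2081 m/s.
Δv₁ = v_p − v_c1 = 419.2 m/s.
At r₂: circular v_c2 = √(μ/r₂) = 872.0 m/s; transfer-apolune v_a = √[μ(2/r₂ − 1/a_t)] = 573.0 m/s.
Δv₂ = v_c2 − v_a = 299.0 m/s.
Total Δv = Δv₁ + Δv₂ = 718.2 m/s.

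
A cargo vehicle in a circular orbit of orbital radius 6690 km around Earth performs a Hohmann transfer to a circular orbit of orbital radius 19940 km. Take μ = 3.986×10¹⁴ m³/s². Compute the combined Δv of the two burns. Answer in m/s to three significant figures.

r₁ = 6690 km = 6.690×10⁶ m.
r₂ = 19940 km = 1.994×10⁷ m.
Transfer ellipse a_t = (r₁ + r₂)/2 = 1.332×10⁷ m.
At r₁: circular v_c1 = √(μ/r₁) = 7719 m/s; transfer-perigee v_p = √[μ(2/r₁ − 1/a_t)] = 9446 m/s.
Δv₁ = v_p − v_c1 = 1727 m/s.
At r₂: circular v_c2 = √(μ/r₂) = 4471 m/s; transfer-apogee v_a = √[μ(2/r₂ − 1/a_t)] = 3169 m/s.
Δv₂ = v_c2 − v_a = 1302 m/s.
Total Δv = Δv₁ + Δv₂ = 3029 m/s.

Δv_total ≈ 3030 m/s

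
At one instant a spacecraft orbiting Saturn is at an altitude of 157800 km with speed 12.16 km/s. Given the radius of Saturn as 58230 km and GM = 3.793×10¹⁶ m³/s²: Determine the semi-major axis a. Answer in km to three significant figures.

r = 58230 + 157800 = 2.1603×10⁵ km = 2.160×10⁸ m.
Vis-viva rearranged: 1/a = 2/r − v²/μ = 9.258×10⁻⁹ − 3.898×10⁻⁹ = 5.360×10⁻⁹ m⁻¹.
a = 1.866×10⁸ m = 1.8658×10⁵ km.

a ≈ 1.87×10⁵ km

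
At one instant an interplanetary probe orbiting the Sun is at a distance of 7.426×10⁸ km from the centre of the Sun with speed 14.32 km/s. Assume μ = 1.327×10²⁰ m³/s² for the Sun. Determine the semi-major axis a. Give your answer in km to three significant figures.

a ≈ 8.71×10⁸ km

r = 7.426×10¹¹ m.
Specific orbital energy ε = v²/2 − μ/r = (14320)²/2 − 1.327×10²⁰/7.426×10¹¹ = -7.617×10⁷ J/kg.
Since ε = −μ/(2a), a = −μ/(2ε) = 8.711×10¹¹ m = 8.7113×10⁸ km.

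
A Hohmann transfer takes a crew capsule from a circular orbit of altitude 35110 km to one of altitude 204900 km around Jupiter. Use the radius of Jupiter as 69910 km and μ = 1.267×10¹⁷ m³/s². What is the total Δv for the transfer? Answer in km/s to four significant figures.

Δv_total ≈ 12.55 km/s

r₁ = 69910 + 35110 = 105020 km = 1.0502×10⁸ m.
r₂ = 69910 + 204900 = 274810 km = 2.7481×10⁸ m.
Transfer ellipse a_t = (r₁ + r₂)/2 = 1.899×10⁸ m.
At r₁: circular v_c1 = √(μ/r₁) = 34730 m/s; transfer-perijove v_p = √[μ(2/r₁ − 1/a_t)] = 41780 m/s.
Δv₁ = v_p − v_c1 = 7048 m/s.
At r₂: circular v_c2 = √(μ/r₂) = 21470 m/s; transfer-apojove v_a = √[μ(2/r₂ − 1/a_t)] = 15970 m/s.
Δv₂ = v_c2 − v_a = 5505 m/s.
Total Δv = Δv₁ + Δv₂ = 12550 m/s = 12.55 km/s.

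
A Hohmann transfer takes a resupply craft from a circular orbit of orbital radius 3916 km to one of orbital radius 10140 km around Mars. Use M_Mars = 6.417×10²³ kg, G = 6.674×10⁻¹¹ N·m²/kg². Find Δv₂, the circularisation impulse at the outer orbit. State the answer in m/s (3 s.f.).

Δv ≈ 521 m/s

μ = GM = 6.674×10⁻¹¹ × 6.417×10²³ = 4.283×10¹³ m³/s².
r₁ = 3916 km = 3.916×10⁶ m.
r₂ = 10140 km = 1.014×10⁷ m.
Transfer ellipse a_t = (r₁ + r₂)/2 = 7.028×10⁶ m.
At r₁: circular v_c1 = √(μ/r₁) = 3307 m/s; transfer-periapsis v_p = √[μ(2/r₁ − 1/a_t)] = 3972 m/s.
At r₂: circular v_c2 = √(μ/r₂) = 2055 m/s; transfer-apoapsis v_a = √[μ(2/r₂ − 1/a_t)] = 1534 m/s.
Δv₂ = v_c2 − v_a = 521.1 m/s.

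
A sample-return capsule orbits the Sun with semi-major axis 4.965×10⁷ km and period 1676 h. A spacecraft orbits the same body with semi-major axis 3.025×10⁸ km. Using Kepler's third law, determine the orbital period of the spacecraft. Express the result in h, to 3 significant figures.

T₂ ≈ 25200 h

Kepler's third law: T² ∝ a³, so T₂ = T₁ (a₂/a₁)^(3/2).
a₂/a₁ = 6.093, (a₂/a₁)^(3/2) = 15.04.
T₂ = 1676 × 15.04 = 25200 h.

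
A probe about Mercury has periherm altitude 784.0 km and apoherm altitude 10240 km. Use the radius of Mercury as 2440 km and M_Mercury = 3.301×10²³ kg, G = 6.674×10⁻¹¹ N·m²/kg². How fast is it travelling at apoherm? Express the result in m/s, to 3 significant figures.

v ≈ 839 m/s

μ = GM = 6.674×10⁻¹¹ × 3.301×10²³ = 2.203×10¹³ m³/s².
r_p = 2440 + 784.0 = 3224.0 km = 3.2240×10⁶ m.
r_a = 2440 + 10240 = 12680 km = 1.2680×10⁷ m.
Semi-major axis a = (r_p + r_a)/2 = 7952.0 km = 7.952×10⁶ m.
Vis-viva: v² = μ(2/r − 1/a) = 2.203×10¹³ × (1.577×10⁻⁷ − 1.258×10⁻⁷) = 7.044×10⁵ m²/s².
v = 839.3 m/s.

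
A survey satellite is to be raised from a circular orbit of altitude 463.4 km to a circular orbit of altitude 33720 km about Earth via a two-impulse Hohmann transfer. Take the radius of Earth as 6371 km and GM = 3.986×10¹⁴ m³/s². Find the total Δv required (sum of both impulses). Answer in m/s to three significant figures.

Δv_total ≈ 3800 m/s

r₁ = 6371 + 463.4 = 6834.4 km = 6.8344×10⁶ m.
r₂ = 6371 + 33720 = 40091 km = 4.0091×10⁷ m.
Transfer ellipse a_t = (r₁ + r₂)/2 = 2.346×10⁷ m.
At r₁: circular v_c1 = √(μ/r₁) = 7637 m/s; transfer-perigee v_p = √[μ(2/r₁ − 1/a_t)] = 9983 m/s.
Δv₁ = v_p − v_c1 = 2346 m/s.
At r₂: circular v_c2 = √(μ/r₂) = 3153 m/s; transfer-apogee v_a = √[μ(2/r₂ − 1/a_t)] = 1702 m/s.
Δv₂ = v_c2 − v_a = 1451 m/s.
Total Δv = Δv₁ + Δv₂ = 3797 m/s.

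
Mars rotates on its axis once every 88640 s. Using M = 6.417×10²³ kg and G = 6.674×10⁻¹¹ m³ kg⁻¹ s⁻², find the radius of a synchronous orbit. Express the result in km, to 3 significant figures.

μ = GM = 6.674×10⁻¹¹ × 6.417×10²³ = 4.283×10¹³ m³/s².
A synchronous orbit has period T, so by Kepler's third law a = (μT²/4π²)^(1/3).
μT²/4π² = 4.283×10¹³ × (8.864×10⁴)² / 39.48 = 8.524×10²¹ m³.
a = 2.043×10⁷ m = 20427 km.

r_sync ≈ 20400 km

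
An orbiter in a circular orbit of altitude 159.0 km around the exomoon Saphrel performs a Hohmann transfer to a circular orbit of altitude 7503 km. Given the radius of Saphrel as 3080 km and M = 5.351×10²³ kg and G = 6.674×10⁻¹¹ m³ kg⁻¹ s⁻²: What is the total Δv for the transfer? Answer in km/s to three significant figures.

μ = GM = 6.674×10⁻¹¹ × 5.351×10²³ = 3.571×10¹³ m³/s².
r₁ = 3080 + 159.0 = 3239.0 km = 3.2390×10⁶ m.
r₂ = 3080 + 7503 = 10583 km = 1.0583×10⁷ m.
Transfer ellipse a_t = (r₁ + r₂)/2 = 6.911×10⁶ m.
At r₁: circular v_c1 = √(μ/r₁) = 3321 m/s; transfer-periapsis v_p = √[μ(2/r₁ − 1/a_t)] = 4109 m/s.
Δv₁ = v_p − v_c1 = 788.5 m/s.
At r₂: circular v_c2 = √(μ/r₂) = 1837 m/s; transfer-apoapsis v_a = √[μ(2/r₂ − 1/a_t)] = 1258 m/s.
Δv₂ = v_c2 − v_a = 579.4 m/s.
Total Δv = Δv₁ + Δv₂ = 1368 m/s = 1.368 km/s.

Δv_total ≈ 1.37 km/s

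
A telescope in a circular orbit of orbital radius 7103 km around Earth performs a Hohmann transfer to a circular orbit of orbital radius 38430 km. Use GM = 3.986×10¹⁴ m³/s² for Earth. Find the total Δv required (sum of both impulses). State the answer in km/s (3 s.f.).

r₁ = 7103 km = 7.103×10⁶ m.
r₂ = 38430 km = 3.843×10⁷ m.
Transfer ellipse a_t = (r₁ + r₂)/2 = 2.277×10⁷ m.
At r₁: circular v_c1 = √(μ/r₁) = 7491 m/s; transfer-perigee v_p = √[μ(2/r₁ − 1/a_t)] = 9733 m/s.
Δv₁ = v_p − v_c1 = 2242 m/s.
At r₂: circular v_c2 = √(μ/r₂) = 3221 m/s; transfer-apogee v_a = √[μ(2/r₂ − 1/a_t)] = 1799 m/s.
Δv₂ = v_c2 − v_a = 1422 m/s.
Total Δv = Δv₁ + Δv₂ = 3663 m/s = 3.663 km/s.

Δv_total ≈ 3.66 km/s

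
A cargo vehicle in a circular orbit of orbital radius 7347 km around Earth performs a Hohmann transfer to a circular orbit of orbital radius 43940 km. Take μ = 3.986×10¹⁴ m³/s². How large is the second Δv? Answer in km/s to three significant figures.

Δv ≈ 1.40 km/s

r₁ = 7347 km = 7.347×10⁶ m.
r₂ = 43940 km = 4.394×10⁷ m.
Transfer ellipse a_t = (r₁ + r₂)/2 = 2.564×10⁷ m.
At r₁: circular v_c1 = √(μ/r₁) = 7366 m/s; transfer-perigee v_p = √[μ(2/r₁ − 1/a_t)] = 9642 m/s.
At r₂: circular v_c2 = √(μ/r₂) = 3012 m/s; transfer-apogee v_a = √[μ(2/r₂ − 1/a_t)] = 1612 m/s.
Δv₂ = v_c2 − v_a = 1400 m/s.
= 1.400 km/s.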